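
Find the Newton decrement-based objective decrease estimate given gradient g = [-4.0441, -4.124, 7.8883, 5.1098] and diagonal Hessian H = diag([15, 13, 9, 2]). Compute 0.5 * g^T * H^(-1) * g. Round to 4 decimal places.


Step 1: H is diagonal, so H^(-1) * g = [-0.2696, -0.3172, 0.8765, 2.5549].
Step 2: g^T H^(-1) g = sum_i g_i^2 / H_ii
  = (-4.0441)^2/15 + (-4.124)^2/13 + (7.8883)^2/9 + (5.1098)^2/2
  = 1.0903 + 1.3083 + 6.9139 + 13.055 = 22.3675
Step 3: Objective decrease = 0.5 * g^T H^(-1) g = 11.1838


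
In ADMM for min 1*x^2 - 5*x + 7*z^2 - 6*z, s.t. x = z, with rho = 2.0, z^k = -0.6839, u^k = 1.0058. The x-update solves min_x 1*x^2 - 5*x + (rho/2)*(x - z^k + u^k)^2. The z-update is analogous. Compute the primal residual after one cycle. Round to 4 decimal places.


ADMM iteration with rho = 2.0, z^k = -0.6839, u^k = 1.0058
Step 1: x-update.
Minimize 1*x^2 - 5*x + (2.0/2)*(x + 0.6839 + 1.0058)^2
FOC: (2*1 + 2.0)*x = 5 + 2.0*(-0.6839 - 1.0058)
x^{k+1} = 0.4052
Step 2: z-update.
Minimize 7*z^2 - 6*z + (2.0/2)*(0.4052 - z + 1.0058)^2
FOC: (2*7 + 2.0)*z = 6 + 2.0*(0.4052 + 1.0058)
z^{k+1} = 0.5514
Step 3: u-update.
u^{k+1} = 1.0058 + 0.4052 - 0.5514 = 0.8596
Step 4: Primal residual = |0.4052 - 0.5514| = 0.1462


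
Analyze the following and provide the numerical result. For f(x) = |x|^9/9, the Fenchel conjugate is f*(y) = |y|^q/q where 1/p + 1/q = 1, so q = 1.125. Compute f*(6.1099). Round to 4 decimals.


The conjugate exponent q satisfies 1/p + 1/q = 1.
p = 9, so q = 9/(9 - 1) = 1.125
|y|^q = 6.1099^1.125 = 7.6611
f*(6.1099) = 7.6611 / 1.125 = 6.8098


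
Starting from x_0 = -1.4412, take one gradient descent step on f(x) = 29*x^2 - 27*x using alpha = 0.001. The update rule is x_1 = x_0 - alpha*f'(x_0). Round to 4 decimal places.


We compute the gradient at x_0 and apply the update.
f'(x) = 58*x - 27
f'(-1.4412) = 58*-1.4412 - 27 = -110.5896
x_1 = -1.4412 - 0.001*-110.5896 = -1.3306


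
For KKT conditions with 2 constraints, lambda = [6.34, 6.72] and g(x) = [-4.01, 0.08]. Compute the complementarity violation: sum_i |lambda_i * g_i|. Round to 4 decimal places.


KKT complementary slackness check:
lambda_1 * g_1 = 6.34 * -4.01 = -25.4234
lambda_2 * g_2 = 6.72 * 0.08 = 0.5376
Total violation = 25.4234 + 0.5376 = 25.961


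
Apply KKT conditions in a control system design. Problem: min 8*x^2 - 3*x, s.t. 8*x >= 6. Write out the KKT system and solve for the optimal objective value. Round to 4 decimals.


Step 1: Try lambda = 0 (constraint inactive).
x_unc = 3/(2*8) = 0.1875
Check: 8*0.1875 = 1.5 < 6 -- violated!
Step 2: Constraint must be active: 8*x = 6
x* = 6/8 = 0.75
lambda = (2*8*0.75 - 3)/8 = 1.125
Step 3: Compute optimal value.
f(x*) = 8*0.75^2 - 3*0.75 = 2.25


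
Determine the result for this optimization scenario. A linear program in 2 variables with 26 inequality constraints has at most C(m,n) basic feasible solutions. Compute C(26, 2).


Each vertex corresponds to some choice of n active constraints out of m, so the number of vertices is at most C(m, n) = m! / (n!(m-n)!).
m = 26, n = 2
Numerator: 26 * 25
Denominator: 2! = 2
C(26, 2) = 325


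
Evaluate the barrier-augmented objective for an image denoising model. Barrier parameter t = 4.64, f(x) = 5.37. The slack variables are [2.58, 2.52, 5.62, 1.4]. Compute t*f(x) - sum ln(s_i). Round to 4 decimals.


Step 1: Compute log-barrier.
ln values: [0.9478, 0.9243, 1.7263, 0.3365]
phi = -(0.9478 + 0.9243 + 1.7263 + 0.3365) = -3.9349
Step 2: Compute augmented objective.
t*f(x) = 4.64*5.37 = 24.9168
Total = 24.9168 - 3.9349 = 20.9819


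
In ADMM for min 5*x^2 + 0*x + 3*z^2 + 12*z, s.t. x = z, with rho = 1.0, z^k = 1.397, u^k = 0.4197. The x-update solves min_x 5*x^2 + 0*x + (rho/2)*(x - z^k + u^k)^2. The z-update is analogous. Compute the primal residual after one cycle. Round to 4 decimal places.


ADMM iteration with rho = 1.0, z^k = 1.397, u^k = 0.4197
Step 1: x-update.
Minimize 5*x^2 + 0*x + (1.0/2)*(x - 1.397 + 0.4197)^2
FOC: (2*5 + 1.0)*x = 0 + 1.0*(1.397 - 0.4197)
x^{k+1} = 0.0888
Step 2: z-update.
Minimize 3*z^2 + 12*z + (1.0/2)*(0.0888 - z + 0.4197)^2
FOC: (2*3 + 1.0)*z = -12 + 1.0*(0.0888 + 0.4197)
z^{k+1} = -1.6416
Step 3: u-update.
u^{k+1} = 0.4197 + 0.0888 + 1.6416 = 2.1502
Step 4: Primal residual = |0.0888 + 1.6416| = 1.7305


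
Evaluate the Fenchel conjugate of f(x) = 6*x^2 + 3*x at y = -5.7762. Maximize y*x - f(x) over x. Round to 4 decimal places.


f*(y) = sup_x {y*x - a*x^2 - b*x} = sup_x {(y-b)*x - a*x^2}
FOC: (y - b) - 2a*x = 0 => x* = (y - b)/(2a)
x* = (-5.7762 - 3)/(2*6) = -0.7314
f*(-5.7762) = (y-b)^2/(4a) = (-5.7762 - 3)^2/(4*6)
= 77.0217/24 = 3.2092


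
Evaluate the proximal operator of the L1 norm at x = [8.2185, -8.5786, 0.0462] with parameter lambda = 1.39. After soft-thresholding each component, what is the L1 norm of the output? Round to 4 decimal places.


Soft-thresholding with lambda = 1.39:
prox(8.2185) = sign(8.2185)*max(|8.2185| - 1.39, 0) = 6.8285
prox(-8.5786) = sign(-8.5786)*max(|-8.5786| - 1.39, 0) = -7.1886
prox(0.0462) = sign(0.0462)*max(|0.0462| - 1.39, 0) = 0.0
prox(x) = [6.8285, -7.1886, 0.0]
||prox(x)||_1 = 6.8285 + 7.1886 + 0.0 = 14.0171


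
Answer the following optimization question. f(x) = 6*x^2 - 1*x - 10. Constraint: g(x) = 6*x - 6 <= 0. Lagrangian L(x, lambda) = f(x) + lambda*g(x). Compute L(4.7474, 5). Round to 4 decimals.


Step 1: Evaluate f(x).
f(4.7474) = 6*4.7474^2 - 1*4.7474 - 10 = 120.4794
Step 2: Evaluate g(x).
g(4.7474) = 6*4.7474 - 6 = 22.4844
Step 3: Compute Lagrangian.
L = 120.4794 + 5*22.4844 = 232.9014


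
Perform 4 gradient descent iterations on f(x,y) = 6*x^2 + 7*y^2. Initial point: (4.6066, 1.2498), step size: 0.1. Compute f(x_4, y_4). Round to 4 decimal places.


Gradient descent on f(x,y) = 6*x^2 + 7*y^2.
Starting point: (4.6066, 1.2498), alpha = 0.1
Step 1: grad_x = 2*6*4.6066 = 55.2792, grad_y = 2*7*1.2498 = 17.4972
  x_1 = 4.6066 - 0.1*55.2792 = -0.9213
  y_1 = 1.2498 - 0.1*17.4972 = -0.4999
Step 2: grad_x = 2*6*-0.9213 = -11.0558, grad_y = 2*7*-0.4999 = -6.9989
  x_2 = -0.9213 - 0.1*-11.0558 = 0.1843
  y_2 = -0.4999 - 0.1*-6.9989 = 0.2
Step 3: grad_x = 2*6*0.1843 = 2.2112, grad_y = 2*7*0.2 = 2.7996
  x_3 = 0.1843 - 0.1*2.2112 = -0.0369
  y_3 = 0.2 - 0.1*2.7996 = -0.08
Step 4: grad_x = 2*6*-0.0369 = -0.4422, grad_y = 2*7*-0.08 = -1.1198
  x_4 = -0.0369 - 0.1*-0.4422 = 0.0074
  y_4 = -0.08 - 0.1*-1.1198 = 0.032
f(0.0074, 0.032) = 6*0.0074^2 + 7*0.032^2 = 0.0075


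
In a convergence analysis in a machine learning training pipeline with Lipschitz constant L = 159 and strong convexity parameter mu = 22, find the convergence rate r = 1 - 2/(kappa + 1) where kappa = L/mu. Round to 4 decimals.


Step 1: Compute the condition number.
kappa = L/mu = 159/22 = 7.2273
Step 2: Compute the convergence rate.
r = 1 - 2/(kappa + 1) = 1 - 2*mu/(L + mu) = (L - mu)/(L + mu) = 137/181 = 0.7569


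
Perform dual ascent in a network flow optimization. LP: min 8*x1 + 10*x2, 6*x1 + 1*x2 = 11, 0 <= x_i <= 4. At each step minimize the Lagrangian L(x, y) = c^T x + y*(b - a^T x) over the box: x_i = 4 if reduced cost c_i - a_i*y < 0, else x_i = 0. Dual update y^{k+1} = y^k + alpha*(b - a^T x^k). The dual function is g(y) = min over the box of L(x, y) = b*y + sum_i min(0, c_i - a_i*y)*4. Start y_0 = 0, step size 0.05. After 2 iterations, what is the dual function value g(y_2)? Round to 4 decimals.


Dual ascent for LP: min 8*x1 + 10*x2, 6*x1 + 1*x2 = 11, 0 <= x_i <= 4
Step 1: y^k = 0.0, reduced costs: (8.0, 10.0)
  x^k = (0.0, 0.0), subgradient = b - a^T x = 11.0
  y^{k+1} = 0.0 + 0.05*11.0 = 0.55
Step 2: y^k = 0.55, reduced costs: (4.7, 9.45)
  x^k = (0.0, 0.0), subgradient = b - a^T x = 11.0
  y^{k+1} = 0.55 + 0.05*11.0 = 1.1
Dual objective at y_2 = 1.1: reduced costs (1.4, 8.9), box minimizer x = (0.0, 0.0)
g(y_2) = b*y + (c1 - a1*y)*x1 + (c2 - a2*y)*x2 = 11*1.1 + 1.4*0.0 + 8.9*0.0 = 12.1 + 0.0 + 0.0 = 12.1


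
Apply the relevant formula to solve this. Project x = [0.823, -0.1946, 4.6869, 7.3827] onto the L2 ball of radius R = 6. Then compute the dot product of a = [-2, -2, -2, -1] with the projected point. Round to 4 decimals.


Step 1: Compute ||x|| (intermediates to 6 decimals).
||x|| = sqrt(0.823^2 + (-0.1946)^2 + 4.6869^2 + 7.3827^2) = 8.785584
Step 2: Project.
Since ||x|| > R, scale = R/||x|| = 6/8.785584 = 0.682937, proj(x) = scale * x
proj(x) = [0.562057, -0.1329, 3.200857, 5.041919]
Step 3: Dot product.
a^T * proj(x) = -2*0.562057 - 2*(-0.1329) - 2*3.200857 - 1*5.041919 = -12.3019


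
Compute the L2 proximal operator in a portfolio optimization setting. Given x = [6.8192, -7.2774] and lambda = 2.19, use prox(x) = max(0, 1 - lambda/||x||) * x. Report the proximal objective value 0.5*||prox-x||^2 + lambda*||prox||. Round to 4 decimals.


Step 1: Compute ||x||.
||x|| = 9.9731
Step 2: Compute scaling factor.
scale = max(0, 1 - 2.19/9.9731) = 0.7804
Step 3: prox(x) = [5.3218, -5.6793]
||prox(x)|| = 7.7831
Step 4: Proximal objective.
0.5*||prox-x||^2 = 2.3981
lambda*||prox|| = 17.045
Total = 19.443


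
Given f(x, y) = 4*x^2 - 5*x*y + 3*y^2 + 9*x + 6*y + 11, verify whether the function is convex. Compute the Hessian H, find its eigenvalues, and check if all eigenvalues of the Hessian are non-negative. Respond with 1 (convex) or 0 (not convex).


The Hessian of f(x,y) = 4*x^2 - 5*x*y + 3*y^2 + 9*x + 6*y + 11 is:
H = [[8, -5], [-5, 6]]
Trace = 8 + 6 = 14
Determinant = 8*6 - (-5)^2 = 23
Discriminant = (14)^2 - 4*23 = 104.0
Eigenvalues: lambda_1 = 1.901, lambda_2 = 12.099
The function is convex.

1


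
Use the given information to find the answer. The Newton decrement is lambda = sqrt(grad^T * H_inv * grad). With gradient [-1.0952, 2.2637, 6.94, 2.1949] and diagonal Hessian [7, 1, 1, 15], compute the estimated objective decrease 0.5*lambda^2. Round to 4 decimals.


Step 1: H is diagonal, so H^(-1) * g = [-0.1565, 2.2637, 6.94, 0.1463].
Step 2: g^T H^(-1) g = sum_i g_i^2 / H_ii
  = (-1.0952)^2/7 + (2.2637)^2/1 + (6.94)^2/1 + (2.1949)^2/15
  = 0.1714 + 5.1243 + 48.1636 + 0.3212 = 53.7805
Step 3: Objective decrease = 0.5 * g^T H^(-1) g = 26.8902


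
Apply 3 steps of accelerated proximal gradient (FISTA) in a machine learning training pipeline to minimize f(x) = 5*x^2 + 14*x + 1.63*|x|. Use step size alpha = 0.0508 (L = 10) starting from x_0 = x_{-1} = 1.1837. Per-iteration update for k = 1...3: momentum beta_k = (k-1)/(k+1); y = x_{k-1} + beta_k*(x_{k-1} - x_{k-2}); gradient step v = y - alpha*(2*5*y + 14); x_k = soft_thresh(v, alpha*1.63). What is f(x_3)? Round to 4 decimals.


FISTA on f(x) = 5*x^2 + 14*x + 1.63*|x|
L = 10, alpha = 0.0508
Iteration 1: beta = 0.0, y = 1.1837 + 0.0*(1.1837 - 1.1837) = 1.1837
  grad(y) = 25.837, v = y - alpha*grad = -0.1288
  prox(v) = soft_thresh(-0.1288, 0.0828) = -0.046
Iteration 2: beta = 0.3333, y = -0.046 + 0.3333*(-0.046 - 1.1837) = -0.4559
  grad(y) = 9.4408, v = y - alpha*grad = -0.9355
  prox(v) = soft_thresh(-0.9355, 0.0828) = -0.8527
Iteration 3: beta = 0.5, y = -0.8527 + 0.5*(-0.8527 + 0.046) = -1.2561
  grad(y) = 1.4394, v = y - alpha*grad = -1.3292
  prox(v) = soft_thresh(-1.3292, 0.0828) = -1.2464
f(x_3) = 5*(-1.2464)^2 + 14*(-1.2464) + 1.63*|-1.2464| = -7.6504


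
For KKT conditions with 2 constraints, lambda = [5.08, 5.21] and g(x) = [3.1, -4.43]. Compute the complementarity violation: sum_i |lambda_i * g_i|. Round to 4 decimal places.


KKT complementary slackness check:
lambda_1 * g_1 = 5.08 * 3.1 = 15.748
lambda_2 * g_2 = 5.21 * -4.43 = -23.0803
Total violation = 15.748 + 23.0803 = 38.8283


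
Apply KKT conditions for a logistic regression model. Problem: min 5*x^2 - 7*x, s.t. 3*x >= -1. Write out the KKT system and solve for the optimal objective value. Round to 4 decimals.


Step 1: Try lambda = 0 (constraint inactive).
Stationarity: 2*5*x - 7 = 0
x* = 7/(2*5) = 0.7
Check constraint: 3*0.7 = 2.1 >= -1 -- satisfied.
Step 2: Compute optimal value.
f(x*) = 5*0.7^2 - 7*0.7 = -2.45


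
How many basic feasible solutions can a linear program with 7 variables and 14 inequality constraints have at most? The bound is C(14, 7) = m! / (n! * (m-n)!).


Each vertex corresponds to some choice of n active constraints out of m, so the number of vertices is at most C(m, n) = m! / (n!(m-n)!).
m = 14, n = 7
Numerator: 14 * 13 * 12 * 11 * 10 * 9 * 8
Denominator: 7! = 5040
C(14, 7) = 3432


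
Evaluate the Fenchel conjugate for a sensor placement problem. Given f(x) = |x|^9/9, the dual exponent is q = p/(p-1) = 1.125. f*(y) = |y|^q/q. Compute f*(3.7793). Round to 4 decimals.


The conjugate exponent q satisfies 1/p + 1/q = 1.
p = 9, so q = 9/(9 - 1) = 1.125
|y|^q = 3.7793^1.125 = 4.4626
f*(3.7793) = 4.4626 / 1.125 = 3.9668


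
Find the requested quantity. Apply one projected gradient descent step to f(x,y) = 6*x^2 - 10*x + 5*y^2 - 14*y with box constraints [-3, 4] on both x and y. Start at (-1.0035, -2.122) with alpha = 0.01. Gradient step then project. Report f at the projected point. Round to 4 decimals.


Step 1: Compute gradient at (-1.0035, -2.122).
grad_x = 2*6*-1.0035 - 10 = -22.042
grad_y = 2*5*-2.122 - 14 = -35.22
Step 2: Gradient step.
x_raw = -1.0035 - 0.01*-22.042 = -0.7831
y_raw = -2.122 - 0.01*-35.22 = -1.7698
Step 3: Project onto [-3, 4].
x_proj = clip(-0.7831) = -0.7831
y_proj = clip(-1.7698) = -1.7698
Step 4: Evaluate f.
f(-0.7831, -1.7698) = 51.9482


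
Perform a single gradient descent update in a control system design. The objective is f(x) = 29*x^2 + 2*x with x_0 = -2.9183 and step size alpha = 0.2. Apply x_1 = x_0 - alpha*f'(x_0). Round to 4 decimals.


We compute the gradient at x_0 and apply the update.
f'(x) = 58*x + 2
f'(-2.9183) = 58*-2.9183 + 2 = -167.2614
x_1 = -2.9183 - 0.2*-167.2614 = 30.534


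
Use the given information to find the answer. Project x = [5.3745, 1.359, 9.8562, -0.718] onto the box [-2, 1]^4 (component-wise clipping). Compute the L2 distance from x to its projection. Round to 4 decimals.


Project each component onto [-2, 1].
clip(5.3745) = 1.0, clip(1.359) = 1.0, clip(9.8562) = 1.0, clip(-0.718) = -0.718
Projection = [1.0, 1.0, 1.0, -0.718]
Squared diffs: [19.1363, 0.1289, 78.4323, 0.0]
Distance = sqrt(97.6975) = 9.8842


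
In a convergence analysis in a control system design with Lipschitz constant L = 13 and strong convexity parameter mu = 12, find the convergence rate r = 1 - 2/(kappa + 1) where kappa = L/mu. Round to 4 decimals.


Step 1: Compute the condition number.
kappa = L/mu = 13/12 = 1.0833
Step 2: Compute the convergence rate.
r = 1 - 2/(kappa + 1) = 1 - 2*mu/(L + mu) = (L - mu)/(L + mu) = 1/25 = 0.04


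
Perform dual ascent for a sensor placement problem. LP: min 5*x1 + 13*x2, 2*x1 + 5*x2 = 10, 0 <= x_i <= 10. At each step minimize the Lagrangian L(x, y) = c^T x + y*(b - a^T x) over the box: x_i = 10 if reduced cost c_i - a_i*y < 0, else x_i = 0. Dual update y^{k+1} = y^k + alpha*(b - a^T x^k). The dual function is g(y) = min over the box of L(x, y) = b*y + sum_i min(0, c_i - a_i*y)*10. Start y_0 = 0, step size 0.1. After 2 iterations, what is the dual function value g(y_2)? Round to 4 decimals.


Dual ascent for LP: min 5*x1 + 13*x2, 2*x1 + 5*x2 = 10, 0 <= x_i <= 10
Step 1: y^k = 0.0, reduced costs: (5.0, 13.0)
  x^k = (0.0, 0.0), subgradient = b - a^T x = 10.0
  y^{k+1} = 0.0 + 0.1*10.0 = 1.0
Step 2: y^k = 1.0, reduced costs: (3.0, 8.0)
  x^k = (0.0, 0.0), subgradient = b - a^T x = 10.0
  y^{k+1} = 1.0 + 0.1*10.0 = 2.0
Dual objective at y_2 = 2.0: reduced costs (1.0, 3.0), box minimizer x = (0.0, 0.0)
g(y_2) = b*y + (c1 - a1*y)*x1 + (c2 - a2*y)*x2 = 10*2.0 + 1.0*0.0 + 3.0*0.0 = 20.0 + 0.0 + 0.0 = 20.0


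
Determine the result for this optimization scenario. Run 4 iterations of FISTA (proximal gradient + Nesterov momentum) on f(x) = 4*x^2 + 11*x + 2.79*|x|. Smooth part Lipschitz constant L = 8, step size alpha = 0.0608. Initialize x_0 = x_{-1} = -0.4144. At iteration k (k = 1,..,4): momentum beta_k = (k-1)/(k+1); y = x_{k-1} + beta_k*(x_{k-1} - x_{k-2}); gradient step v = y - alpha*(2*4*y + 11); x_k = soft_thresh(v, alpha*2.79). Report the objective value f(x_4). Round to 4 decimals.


FISTA on f(x) = 4*x^2 + 11*x + 2.79*|x|
L = 8, alpha = 0.0608
Iteration 1: beta = 0.0, y = -0.4144 + 0.0*(-0.4144 + 0.4144) = -0.4144
  grad(y) = 7.6848, v = y - alpha*grad = -0.8816
  prox(v) = soft_thresh(-0.8816, 0.1696) = -0.712
Iteration 2: beta = 0.3333, y = -0.712 + 0.3333*(-0.712 + 0.4144) = -0.8112
  grad(y) = 4.5104, v = y - alpha*grad = -1.0854
  prox(v) = soft_thresh(-1.0854, 0.1696) = -0.9158
Iteration 3: beta = 0.5, y = -0.9158 + 0.5*(-0.9158 + 0.712) = -1.0177
  grad(y) = 2.8584, v = y - alpha*grad = -1.1915
  prox(v) = soft_thresh(-1.1915, 0.1696) = -1.0219
Iteration 4: beta = 0.6, y = -1.0219 + 0.6*(-1.0219 + 0.9158) = -1.0855
  grad(y) = 2.316, v = y - alpha*grad = -1.2263
  prox(v) = soft_thresh(-1.2263, 0.1696) = -1.0567
f(x_4) = 4*(-1.0567)^2 + 11*(-1.0567) + 2.79*|-1.0567| = -4.2091


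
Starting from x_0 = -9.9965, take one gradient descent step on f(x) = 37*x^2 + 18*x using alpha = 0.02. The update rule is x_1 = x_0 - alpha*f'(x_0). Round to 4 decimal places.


We compute the gradient at x_0 and apply the update.
f'(x) = 74*x + 18
f'(-9.9965) = 74*-9.9965 + 18 = -721.741
x_1 = -9.9965 - 0.02*-721.741 = 4.4383


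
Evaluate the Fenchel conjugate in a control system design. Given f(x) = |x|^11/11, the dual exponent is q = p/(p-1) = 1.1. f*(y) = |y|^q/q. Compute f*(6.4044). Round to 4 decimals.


The conjugate exponent q satisfies 1/p + 1/q = 1.
p = 11, so q = 11/(11 - 1) = 1.1
|y|^q = 6.4044^1.1 = 7.7113
f*(6.4044) = 7.7113 / 1.1 = 7.0103


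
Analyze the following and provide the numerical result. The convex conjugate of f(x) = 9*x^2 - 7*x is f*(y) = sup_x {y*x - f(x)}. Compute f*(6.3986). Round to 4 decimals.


f*(y) = sup_x {y*x - a*x^2 - b*x} = sup_x {(y-b)*x - a*x^2}
FOC: (y - b) - 2a*x = 0 => x* = (y - b)/(2a)
x* = (6.3986 + 7)/(2*9) = 0.7444
f*(6.3986) = (y-b)^2/(4a) = (6.3986 + 7)^2/(4*9)
= 179.5225/36 = 4.9867


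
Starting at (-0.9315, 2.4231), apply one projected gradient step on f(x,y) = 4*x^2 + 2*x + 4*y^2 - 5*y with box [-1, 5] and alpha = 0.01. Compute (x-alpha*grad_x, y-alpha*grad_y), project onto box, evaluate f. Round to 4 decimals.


Step 1: Compute gradient at (-0.9315, 2.4231).
grad_x = 2*4*-0.9315 + 2 = -5.452
grad_y = 2*4*2.4231 - 5 = 14.3848
Step 2: Gradient step.
x_raw = -0.9315 - 0.01*-5.452 = -0.877
y_raw = 2.4231 - 0.01*14.3848 = 2.2793
Step 3: Project onto [-1, 5].
x_proj = clip(-0.877) = -0.877
y_proj = clip(2.2793) = 2.2793
Step 4: Evaluate f.
f(-0.877, 2.2793) = 10.7061


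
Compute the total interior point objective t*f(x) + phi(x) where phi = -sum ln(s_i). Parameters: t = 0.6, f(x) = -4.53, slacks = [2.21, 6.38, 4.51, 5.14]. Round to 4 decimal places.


Step 1: Compute log-barrier.
ln values: [0.793, 1.8532, 1.5063, 1.6371]
phi = -(0.793 + 1.8532 + 1.5063 + 1.6371) = -5.7895
Step 2: Compute augmented objective.
t*f(x) = 0.6*-4.53 = -2.718
Total = -2.718 - 5.7895 = -8.5075


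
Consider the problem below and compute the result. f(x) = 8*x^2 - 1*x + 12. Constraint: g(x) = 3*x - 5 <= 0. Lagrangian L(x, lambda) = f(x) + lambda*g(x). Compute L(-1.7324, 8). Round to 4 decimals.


Step 1: Evaluate f(x).
f(-1.7324) = 8*(-1.7324)^2 - 1*(-1.7324) + 12 = 37.7421
Step 2: Evaluate g(x).
g(-1.7324) = 3*-1.7324 - 5 = -10.1972
Step 3: Compute Lagrangian.
L = 37.7421 + 8*-10.1972 = -43.8355


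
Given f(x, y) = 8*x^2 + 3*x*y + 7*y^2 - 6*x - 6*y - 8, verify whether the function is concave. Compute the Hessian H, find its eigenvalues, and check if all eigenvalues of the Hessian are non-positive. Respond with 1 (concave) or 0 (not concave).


The Hessian of f(x,y) = 8*x^2 + 3*x*y + 7*y^2 - 6*x - 6*y - 8 is:
H = [[16, 3], [3, 14]]
Trace = 16 + 14 = 30
Determinant = 16*14 - (3)^2 = 215
Discriminant = (30)^2 - 4*215 = 40.0
Eigenvalues: lambda_1 = 11.8377, lambda_2 = 18.1623
The function is not concave.

0


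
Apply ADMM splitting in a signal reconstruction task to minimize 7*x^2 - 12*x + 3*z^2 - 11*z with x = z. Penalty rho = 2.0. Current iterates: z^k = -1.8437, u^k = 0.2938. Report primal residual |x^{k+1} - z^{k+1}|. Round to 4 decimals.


ADMM iteration with rho = 2.0, z^k = -1.8437, u^k = 0.2938
Step 1: x-update.
Minimize 7*x^2 - 12*x + (2.0/2)*(x + 1.8437 + 0.2938)^2
FOC: (2*7 + 2.0)*x = 12 + 2.0*(-1.8437 - 0.2938)
x^{k+1} = 0.4828
Step 2: z-update.
Minimize 3*z^2 - 11*z + (2.0/2)*(0.4828 - z + 0.2938)^2
FOC: (2*3 + 2.0)*z = 11 + 2.0*(0.4828 + 0.2938)
z^{k+1} = 1.5692
Step 3: u-update.
u^{k+1} = 0.2938 + 0.4828 - 1.5692 = -0.7925
Step 4: Primal residual = |0.4828 - 1.5692| = 1.0863


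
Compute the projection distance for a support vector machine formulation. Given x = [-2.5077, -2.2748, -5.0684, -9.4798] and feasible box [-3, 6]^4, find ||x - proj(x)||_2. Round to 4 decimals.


Project each component onto [-3, 6].
clip(-2.5077) = -2.5077, clip(-2.2748) = -2.2748, clip(-5.0684) = -3.0, clip(-9.4798) = -3.0
Projection = [-2.5077, -2.2748, -3.0, -3.0]
Squared diffs: [0.0, 0.0, 4.2783, 41.9878]
Distance = sqrt(46.2661) = 6.8019


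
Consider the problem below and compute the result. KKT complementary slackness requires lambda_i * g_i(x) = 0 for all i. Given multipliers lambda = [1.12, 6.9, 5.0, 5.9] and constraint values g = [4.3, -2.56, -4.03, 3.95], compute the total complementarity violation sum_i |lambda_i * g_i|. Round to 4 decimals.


KKT complementary slackness check:
lambda_1 * g_1 = 1.12 * 4.3 = 4.816
lambda_2 * g_2 = 6.9 * -2.56 = -17.664
lambda_3 * g_3 = 5.0 * -4.03 = -20.15
lambda_4 * g_4 = 5.9 * 3.95 = 23.305
Total violation = 4.816 + 17.664 + 20.15 + 23.305 = 65.935


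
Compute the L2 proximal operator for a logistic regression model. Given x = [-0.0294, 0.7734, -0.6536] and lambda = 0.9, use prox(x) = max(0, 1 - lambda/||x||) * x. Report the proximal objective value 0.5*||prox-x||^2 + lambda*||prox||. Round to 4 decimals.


Step 1: Compute ||x||.
||x|| = 1.013
Step 2: Compute scaling factor.
scale = max(0, 1 - 0.9/1.013) = 0.1116
Step 3: prox(x) = [-0.0033, 0.0863, -0.0729]
||prox(x)|| = 0.113
Step 4: Proximal objective.
0.5*||prox-x||^2 = 0.405
lambda*||prox|| = 0.1017
Total = 0.5067


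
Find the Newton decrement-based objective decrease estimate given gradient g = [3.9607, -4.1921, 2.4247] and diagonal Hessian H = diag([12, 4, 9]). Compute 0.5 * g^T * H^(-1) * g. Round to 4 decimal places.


Step 1: H is diagonal, so H^(-1) * g = [0.3301, -1.048, 0.2694].
Step 2: g^T H^(-1) g = sum_i g_i^2 / H_ii
  = (3.9607)^2/12 + (-4.1921)^2/4 + (2.4247)^2/9
  = 1.3073 + 4.3934 + 0.6532 = 6.3539
Step 3: Objective decrease = 0.5 * g^T H^(-1) g = 3.177


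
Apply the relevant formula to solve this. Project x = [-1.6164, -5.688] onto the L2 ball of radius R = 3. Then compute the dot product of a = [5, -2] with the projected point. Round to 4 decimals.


Step 1: Compute ||x|| (intermediates to 6 decimals).
||x|| = sqrt((-1.6164)^2 + (-5.688)^2) = 5.913213
Step 2: Project.
Since ||x|| > R, scale = R/||x|| = 3/5.913213 = 0.507338, proj(x) = scale * x
proj(x) = [-0.820061, -2.885739]
Step 3: Dot product.
a^T * proj(x) = 5*(-0.820061) - 2*(-2.885739) = 1.6712


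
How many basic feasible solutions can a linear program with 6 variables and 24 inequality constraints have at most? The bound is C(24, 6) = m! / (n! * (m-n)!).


Each vertex corresponds to some choice of n active constraints out of m, so the number of vertices is at most C(m, n) = m! / (n!(m-n)!).
m = 24, n = 6
Numerator: 24 * 23 * 22 * 21 * 20 * 19
Denominator: 6! = 720
C(24, 6) = 134596


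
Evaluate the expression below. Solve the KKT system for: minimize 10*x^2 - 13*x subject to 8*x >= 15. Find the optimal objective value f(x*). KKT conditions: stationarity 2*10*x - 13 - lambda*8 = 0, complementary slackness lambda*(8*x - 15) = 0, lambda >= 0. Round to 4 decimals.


Step 1: Try lambda = 0 (constraint inactive).
x_unc = 13/(2*10) = 0.65
Check: 8*0.65 = 5.2 < 15 -- violated!
Step 2: Constraint must be active: 8*x = 15
x* = 15/8 = 1.875
lambda = (2*10*1.875 - 13)/8 = 3.0625
Step 3: Compute optimal value.
f(x*) = 10*1.875^2 - 13*1.875 = 10.7813


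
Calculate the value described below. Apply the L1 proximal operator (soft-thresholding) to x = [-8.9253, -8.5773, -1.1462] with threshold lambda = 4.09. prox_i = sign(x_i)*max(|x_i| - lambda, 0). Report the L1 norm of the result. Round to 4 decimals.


Soft-thresholding with lambda = 4.09:
prox(-8.9253) = sign(-8.9253)*max(|-8.9253| - 4.09, 0) = -4.8353
prox(-8.5773) = sign(-8.5773)*max(|-8.5773| - 4.09, 0) = -4.4873
prox(-1.1462) = sign(-1.1462)*max(|-1.1462| - 4.09, 0) = 0.0
prox(x) = [-4.8353, -4.4873, 0.0]
||prox(x)||_1 = 4.8353 + 4.4873 + 0.0 = 9.3226


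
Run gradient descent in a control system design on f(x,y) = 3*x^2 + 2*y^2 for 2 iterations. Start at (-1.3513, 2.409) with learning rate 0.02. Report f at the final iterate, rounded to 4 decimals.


Gradient descent on f(x,y) = 3*x^2 + 2*y^2.
Starting point: (-1.3513, 2.409), alpha = 0.02
Step 1: grad_x = 2*3*-1.3513 = -8.1078, grad_y = 2*2*2.409 = 9.636
  x_1 = -1.3513 - 0.02*-8.1078 = -1.1891
  y_1 = 2.409 - 0.02*9.636 = 2.2163
Step 2: grad_x = 2*3*-1.1891 = -7.1349, grad_y = 2*2*2.2163 = 8.8651
  x_2 = -1.1891 - 0.02*-7.1349 = -1.0464
  y_2 = 2.2163 - 0.02*8.8651 = 2.039
f(-1.0464, 2.039) = 3*(-1.0464)^2 + 2*2.039^2 = 11.6


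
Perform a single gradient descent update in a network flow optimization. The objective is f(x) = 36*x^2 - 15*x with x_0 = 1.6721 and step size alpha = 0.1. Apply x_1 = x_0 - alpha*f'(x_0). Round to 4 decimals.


We compute the gradient at x_0 and apply the update.
f'(x) = 72*x - 15
f'(1.6721) = 72*1.6721 - 15 = 105.3912
x_1 = 1.6721 - 0.1*105.3912 = -8.867


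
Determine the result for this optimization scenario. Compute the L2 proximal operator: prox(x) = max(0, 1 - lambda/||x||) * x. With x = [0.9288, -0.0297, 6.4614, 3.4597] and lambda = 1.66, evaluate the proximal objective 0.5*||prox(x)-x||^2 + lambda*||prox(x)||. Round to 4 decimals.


Step 1: Compute ||x||.
||x|| = 7.388
Step 2: Compute scaling factor.
scale = max(0, 1 - 1.66/7.388) = 0.7753
Step 3: prox(x) = [0.7201, -0.023, 5.0096, 2.6823]
||prox(x)|| = 5.728
Step 4: Proximal objective.
0.5*||prox-x||^2 = 1.3778
lambda*||prox|| = 9.5085
Total = 10.8863


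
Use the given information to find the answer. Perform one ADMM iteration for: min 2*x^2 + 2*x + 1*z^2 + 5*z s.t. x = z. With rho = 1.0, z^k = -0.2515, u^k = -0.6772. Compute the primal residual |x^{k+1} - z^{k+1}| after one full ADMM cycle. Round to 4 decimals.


ADMM iteration with rho = 1.0, z^k = -0.2515, u^k = -0.6772
Step 1: x-update.
Minimize 2*x^2 + 2*x + (1.0/2)*(x + 0.2515 - 0.6772)^2
FOC: (2*2 + 1.0)*x = -2 + 1.0*(-0.2515 + 0.6772)
x^{k+1} = -0.3149
Step 2: z-update.
Minimize 1*z^2 + 5*z + (1.0/2)*(-0.3149 - z - 0.6772)^2
FOC: (2*1 + 1.0)*z = -5 + 1.0*(-0.3149 - 0.6772)
z^{k+1} = -1.9974
Step 3: u-update.
u^{k+1} = -0.6772 - 0.3149 + 1.9974 = 1.0053
Step 4: Primal residual = |-0.3149 + 1.9974| = 1.6825


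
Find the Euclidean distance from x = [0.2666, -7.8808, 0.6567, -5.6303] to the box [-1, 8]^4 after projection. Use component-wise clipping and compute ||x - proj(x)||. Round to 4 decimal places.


Project each component onto [-1, 8].
clip(0.2666) = 0.2666, clip(-7.8808) = -1.0, clip(0.6567) = 0.6567, clip(-5.6303) = -1.0
Projection = [0.2666, -1.0, 0.6567, -1.0]
Squared diffs: [0.0, 47.3454, 0.0, 21.4397]
Distance = sqrt(68.7851) = 8.2937


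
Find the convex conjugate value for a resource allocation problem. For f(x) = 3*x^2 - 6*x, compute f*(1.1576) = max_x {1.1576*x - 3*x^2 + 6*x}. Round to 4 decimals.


f*(y) = sup_x {y*x - a*x^2 - b*x} = sup_x {(y-b)*x - a*x^2}
FOC: (y - b) - 2a*x = 0 => x* = (y - b)/(2a)
x* = (1.1576 + 6)/(2*3) = 1.1929
f*(1.1576) = (y-b)^2/(4a) = (1.1576 + 6)^2/(4*3)
= 51.2312/12 = 4.2693


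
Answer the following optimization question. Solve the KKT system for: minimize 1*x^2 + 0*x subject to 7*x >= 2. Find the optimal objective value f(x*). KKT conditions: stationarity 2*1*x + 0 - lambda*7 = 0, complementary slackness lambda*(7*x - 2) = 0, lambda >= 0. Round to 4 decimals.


Step 1: Try lambda = 0 (constraint inactive).
x_unc = 0/(2*1) = 0.0
Check: 7*0.0 = 0.0 < 2 -- violated!
Step 2: Constraint must be active: 7*x = 2
x* = 2/7 = 0.2857 (rounded; the exact value 2/7 is used below)
lambda = (2*1*(2/7) + 0)/7 = 0.0816
Step 3: Compute optimal value.
f(x*) = 1*(2/7)^2 + 0*(2/7) = 0.0816


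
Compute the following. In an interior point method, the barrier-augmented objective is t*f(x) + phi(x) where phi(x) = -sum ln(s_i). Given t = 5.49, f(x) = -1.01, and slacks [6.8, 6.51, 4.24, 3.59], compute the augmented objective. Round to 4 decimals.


Step 1: Compute log-barrier.
ln values: [1.9169, 1.8733, 1.4446, 1.2782]
phi = -(1.9169 + 1.8733 + 1.4446 + 1.2782) = -6.513
Step 2: Compute augmented objective.
t*f(x) = 5.49*-1.01 = -5.5449
Total = -5.5449 - 6.513 = -12.0579


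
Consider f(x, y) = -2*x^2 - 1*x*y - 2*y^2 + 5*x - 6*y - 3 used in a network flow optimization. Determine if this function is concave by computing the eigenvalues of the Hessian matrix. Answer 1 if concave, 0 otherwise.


The Hessian of f(x,y) = -2*x^2 - 1*x*y - 2*y^2 + 5*x - 6*y - 3 is:
H = [[-4, -1], [-1, -4]]
Trace = -4 - 4 = -8
Determinant = -4*-4 - (-1)^2 = 15
Discriminant = (-8)^2 - 4*15 = 4.0
Eigenvalues: lambda_1 = -5.0, lambda_2 = -3.0
The function is concave.

1


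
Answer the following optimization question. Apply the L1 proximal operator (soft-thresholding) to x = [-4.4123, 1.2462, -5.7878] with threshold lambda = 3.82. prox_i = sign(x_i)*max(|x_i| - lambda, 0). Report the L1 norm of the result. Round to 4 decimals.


Soft-thresholding with lambda = 3.82:
prox(-4.4123) = sign(-4.4123)*max(|-4.4123| - 3.82, 0) = -0.5923
prox(1.2462) = sign(1.2462)*max(|1.2462| - 3.82, 0) = 0.0
prox(-5.7878) = sign(-5.7878)*max(|-5.7878| - 3.82, 0) = -1.9678
prox(x) = [-0.5923, 0.0, -1.9678]
||prox(x)||_1 = 0.5923 + 0.0 + 1.9678 = 2.5601


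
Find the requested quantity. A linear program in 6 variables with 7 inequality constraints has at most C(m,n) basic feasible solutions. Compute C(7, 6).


Each vertex corresponds to some choice of n active constraints out of m, so the number of vertices is at most C(m, n) = m! / (n!(m-n)!).
m = 7, n = 6
Numerator: 7 * 6 * 5 * 4 * 3 * 2
Denominator: 6! = 720
C(7, 6) = 7


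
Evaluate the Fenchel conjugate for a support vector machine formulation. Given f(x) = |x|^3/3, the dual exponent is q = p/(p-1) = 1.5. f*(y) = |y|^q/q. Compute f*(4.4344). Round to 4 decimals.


The conjugate exponent q satisfies 1/p + 1/q = 1.
p = 3, so q = 3/(3 - 1) = 1.5
|y|^q = 4.4344^1.5 = 9.338
f*(4.4344) = 9.338 / 1.5 = 6.2253


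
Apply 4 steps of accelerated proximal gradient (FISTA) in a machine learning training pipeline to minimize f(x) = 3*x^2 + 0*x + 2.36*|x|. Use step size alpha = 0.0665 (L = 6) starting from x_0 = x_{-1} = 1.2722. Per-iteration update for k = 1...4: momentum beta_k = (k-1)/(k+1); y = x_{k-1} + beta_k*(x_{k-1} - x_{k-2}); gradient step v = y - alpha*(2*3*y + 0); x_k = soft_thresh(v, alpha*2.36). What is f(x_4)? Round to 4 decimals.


FISTA on f(x) = 3*x^2 + 0*x + 2.36*|x|
L = 6, alpha = 0.0665
Iteration 1: beta = 0.0, y = 1.2722 + 0.0*(1.2722 - 1.2722) = 1.2722
  grad(y) = 7.6332, v = y - alpha*grad = 0.7646
  prox(v) = soft_thresh(0.7646, 0.1569) = 0.6077
Iteration 2: beta = 0.3333, y = 0.6077 + 0.3333*(0.6077 - 1.2722) = 0.3861
  grad(y) = 2.3168, v = y - alpha*grad = 0.2321
  prox(v) = soft_thresh(0.2321, 0.1569) = 0.0751
Iteration 3: beta = 0.5, y = 0.0751 + 0.5*(0.0751 - 0.6077) = -0.1911
  grad(y) = -1.1468, v = y - alpha*grad = -0.1149
  prox(v) = soft_thresh(-0.1149, 0.1569) = 0.0
Iteration 4: beta = 0.6, y = 0.0 + 0.6*(0.0 - 0.0751) = -0.0451
  grad(y) = -0.2705, v = y - alpha*grad = -0.0271
  prox(v) = soft_thresh(-0.0271, 0.1569) = 0.0
f(x_4) = 3*0.0^2 + 0*0.0 + 2.36*|0.0| = 0.0


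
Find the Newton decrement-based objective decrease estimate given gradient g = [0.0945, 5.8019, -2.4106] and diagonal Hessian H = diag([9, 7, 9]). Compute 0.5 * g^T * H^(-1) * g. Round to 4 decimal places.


Step 1: H is diagonal, so H^(-1) * g = [0.0105, 0.8288, -0.2678].
Step 2: g^T H^(-1) g = sum_i g_i^2 / H_ii
  = (0.0945)^2/9 + (5.8019)^2/7 + (-2.4106)^2/9
  = 0.001 + 4.8089 + 0.6457 = 5.4555
Step 3: Objective decrease = 0.5 * g^T H^(-1) g = 2.7278


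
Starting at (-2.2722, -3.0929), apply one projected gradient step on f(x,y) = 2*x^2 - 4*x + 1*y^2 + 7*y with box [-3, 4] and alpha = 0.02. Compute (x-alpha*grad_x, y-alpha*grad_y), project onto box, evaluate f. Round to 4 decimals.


Step 1: Compute gradient at (-2.2722, -3.0929).
grad_x = 2*2*-2.2722 - 4 = -13.0888
grad_y = 2*1*-3.0929 + 7 = 0.8142
Step 2: Gradient step.
x_raw = -2.2722 - 0.02*-13.0888 = -2.0104
y_raw = -3.0929 - 0.02*0.8142 = -3.1092
Step 3: Project onto [-3, 4].
x_proj = clip(-2.0104) = -2.0104
y_proj = clip(-3.1092) = -3.0
Step 4: Evaluate f.
f(-2.0104, -3.0) = 4.1253


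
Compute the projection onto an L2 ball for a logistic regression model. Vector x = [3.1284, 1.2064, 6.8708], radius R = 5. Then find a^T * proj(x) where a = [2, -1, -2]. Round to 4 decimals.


Step 1: Compute ||x|| (intermediates to 6 decimals).
||x|| = sqrt(3.1284^2 + 1.2064^2 + 6.8708^2) = 7.645272
Step 2: Project.
Since ||x|| > R, scale = R/||x|| = 5/7.645272 = 0.653999, proj(x) = scale * x
proj(x) = [2.04597, 0.788984, 4.493496]
Step 3: Dot product.
a^T * proj(x) = 2*2.04597 - 1*0.788984 - 2*4.493496 = -5.684


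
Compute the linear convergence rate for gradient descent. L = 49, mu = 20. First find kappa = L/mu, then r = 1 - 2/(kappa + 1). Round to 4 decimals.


Step 1: Compute the condition number.
kappa = L/mu = 49/20 = 2.45
Step 2: Compute the convergence rate.
r = 1 - 2/(kappa + 1) = 1 - 2*mu/(L + mu) = (L - mu)/(L + mu) = 29/69 = 0.4203


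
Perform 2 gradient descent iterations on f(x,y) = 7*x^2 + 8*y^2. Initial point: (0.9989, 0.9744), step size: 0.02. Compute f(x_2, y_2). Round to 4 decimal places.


Gradient descent on f(x,y) = 7*x^2 + 8*y^2.
Starting point: (0.9989, 0.9744), alpha = 0.02
Step 1: grad_x = 2*7*0.9989 = 13.9846, grad_y = 2*8*0.9744 = 15.5904
  x_1 = 0.9989 - 0.02*13.9846 = 0.7192
  y_1 = 0.9744 - 0.02*15.5904 = 0.6626
Step 2: grad_x = 2*7*0.7192 = 10.0689, grad_y = 2*8*0.6626 = 10.6015
  x_2 = 0.7192 - 0.02*10.0689 = 0.5178
  y_2 = 0.6626 - 0.02*10.6015 = 0.4506
f(0.5178, 0.4506) = 7*0.5178^2 + 8*0.4506^2 = 3.5011


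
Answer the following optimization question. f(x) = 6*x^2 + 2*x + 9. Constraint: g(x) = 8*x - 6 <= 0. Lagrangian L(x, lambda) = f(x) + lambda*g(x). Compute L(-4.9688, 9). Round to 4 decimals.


Step 1: Evaluate f(x).
f(-4.9688) = 6*(-4.9688)^2 + 2*(-4.9688) + 9 = 147.1962
Step 2: Evaluate g(x).
g(-4.9688) = 8*-4.9688 - 6 = -45.7504
Step 3: Compute Lagrangian.
L = 147.1962 + 9*-45.7504 = -264.5574


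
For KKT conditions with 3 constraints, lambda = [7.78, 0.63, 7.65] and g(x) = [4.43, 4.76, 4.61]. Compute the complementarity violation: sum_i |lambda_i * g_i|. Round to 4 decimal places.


KKT complementary slackness check:
lambda_1 * g_1 = 7.78 * 4.43 = 34.4654
lambda_2 * g_2 = 0.63 * 4.76 = 2.9988
lambda_3 * g_3 = 7.65 * 4.61 = 35.2665
Total violation = 34.4654 + 2.9988 + 35.2665 = 72.7307


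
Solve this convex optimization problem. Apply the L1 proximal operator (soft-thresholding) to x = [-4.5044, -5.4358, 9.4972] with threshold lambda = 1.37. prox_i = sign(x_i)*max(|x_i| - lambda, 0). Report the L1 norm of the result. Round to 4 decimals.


Soft-thresholding with lambda = 1.37:
prox(-4.5044) = sign(-4.5044)*max(|-4.5044| - 1.37, 0) = -3.1344
prox(-5.4358) = sign(-5.4358)*max(|-5.4358| - 1.37, 0) = -4.0658
prox(9.4972) = sign(9.4972)*max(|9.4972| - 1.37, 0) = 8.1272
prox(x) = [-3.1344, -4.0658, 8.1272]
||prox(x)||_1 = 3.1344 + 4.0658 + 8.1272 = 15.3274


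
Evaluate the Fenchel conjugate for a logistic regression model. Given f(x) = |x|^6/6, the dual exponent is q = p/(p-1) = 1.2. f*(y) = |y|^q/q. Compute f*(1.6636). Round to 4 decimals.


The conjugate exponent q satisfies 1/p + 1/q = 1.
p = 6, so q = 6/(6 - 1) = 1.2
|y|^q = 1.6636^1.2 = 1.8419
f*(1.6636) = 1.8419 / 1.2 = 1.5349


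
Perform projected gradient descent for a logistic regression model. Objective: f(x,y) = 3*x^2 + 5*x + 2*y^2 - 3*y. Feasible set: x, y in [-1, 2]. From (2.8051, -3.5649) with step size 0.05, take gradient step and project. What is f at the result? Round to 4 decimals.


Step 1: Compute gradient at (2.8051, -3.5649).
grad_x = 2*3*2.8051 + 5 = 21.8306
grad_y = 2*2*-3.5649 - 3 = -17.2596
Step 2: Gradient step.
x_raw = 2.8051 - 0.05*21.8306 = 1.7136
y_raw = -3.5649 - 0.05*-17.2596 = -2.7019
Step 3: Project onto [-1, 2].
x_proj = clip(1.7136) = 1.7136
y_proj = clip(-2.7019) = -1.0
Step 4: Evaluate f.
f(1.7136, -1.0) = 22.3768


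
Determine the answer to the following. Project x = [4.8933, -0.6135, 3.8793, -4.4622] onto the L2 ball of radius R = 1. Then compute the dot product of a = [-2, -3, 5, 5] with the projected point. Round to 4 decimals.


Step 1: Compute ||x|| (intermediates to 6 decimals).
||x|| = sqrt(4.8933^2 + (-0.6135)^2 + 3.8793^2 + (-4.4622)^2) = 7.699413
Step 2: Project.
Since ||x|| > R, scale = R/||x|| = 1/7.699413 = 0.12988, proj(x) = scale * x
proj(x) = [0.635542, -0.079681, 0.503843, -0.579551]
Step 3: Dot product.
a^T * proj(x) = -2*0.635542 - 3*(-0.079681) + 5*0.503843 + 5*(-0.579551) = -1.4106


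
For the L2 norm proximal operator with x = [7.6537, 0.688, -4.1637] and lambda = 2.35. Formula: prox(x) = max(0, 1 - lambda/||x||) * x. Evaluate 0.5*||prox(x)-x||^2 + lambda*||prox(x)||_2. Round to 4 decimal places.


Step 1: Compute ||x||.
||x|| = 8.7401
Step 2: Compute scaling factor.
scale = max(0, 1 - 2.35/8.7401) = 0.7311
Step 3: prox(x) = [5.5958, 0.503, -3.0442]
||prox(x)|| = 6.3901
Step 4: Proximal objective.
0.5*||prox-x||^2 = 2.7613
lambda*||prox|| = 15.0167
Total = 17.7779


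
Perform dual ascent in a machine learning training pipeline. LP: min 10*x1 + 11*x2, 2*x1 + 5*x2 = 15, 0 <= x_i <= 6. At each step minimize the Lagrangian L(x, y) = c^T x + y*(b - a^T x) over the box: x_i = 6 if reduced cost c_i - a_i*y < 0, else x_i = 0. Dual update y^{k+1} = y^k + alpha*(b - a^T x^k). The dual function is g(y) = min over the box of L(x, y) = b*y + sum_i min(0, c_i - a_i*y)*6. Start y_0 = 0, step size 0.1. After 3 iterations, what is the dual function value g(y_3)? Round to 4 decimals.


Dual ascent for LP: min 10*x1 + 11*x2, 2*x1 + 5*x2 = 15, 0 <= x_i <= 6
Step 1: y^k = 0.0, reduced costs: (10.0, 11.0)
  x^k = (0.0, 0.0), subgradient = b - a^T x = 15.0
  y^{k+1} = 0.0 + 0.1*15.0 = 1.5
Step 2: y^k = 1.5, reduced costs: (7.0, 3.5)
  x^k = (0.0, 0.0), subgradient = b - a^T x = 15.0
  y^{k+1} = 1.5 + 0.1*15.0 = 3.0
Step 3: y^k = 3.0, reduced costs: (4.0, -4.0)
  x^k = (0.0, 6.0), subgradient = b - a^T x = -15.0
  y^{k+1} = 3.0 + 0.1*-15.0 = 1.5
Dual objective at y_3 = 1.5: reduced costs (7.0, 3.5), box minimizer x = (0.0, 0.0)
g(y_3) = b*y + (c1 - a1*y)*x1 + (c2 - a2*y)*x2 = 15*1.5 + 7.0*0.0 + 3.5*0.0 = 22.5 + 0.0 + 0.0 = 22.5


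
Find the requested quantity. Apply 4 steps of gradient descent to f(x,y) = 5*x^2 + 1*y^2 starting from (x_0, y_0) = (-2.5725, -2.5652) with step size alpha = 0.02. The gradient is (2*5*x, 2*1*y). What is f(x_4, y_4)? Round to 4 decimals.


Gradient descent on f(x,y) = 5*x^2 + 1*y^2.
Starting point: (-2.5725, -2.5652), alpha = 0.02
Step 1: grad_x = 2*5*-2.5725 = -25.725, grad_y = 2*1*-2.5652 = -5.1304
  x_1 = -2.5725 - 0.02*-25.725 = -2.058
  y_1 = -2.5652 - 0.02*-5.1304 = -2.4626
Step 2: grad_x = 2*5*-2.058 = -20.58, grad_y = 2*1*-2.4626 = -4.9252
  x_2 = -2.058 - 0.02*-20.58 = -1.6464
  y_2 = -2.4626 - 0.02*-4.9252 = -2.3641
Step 3: grad_x = 2*5*-1.6464 = -16.464, grad_y = 2*1*-2.3641 = -4.7282
  x_3 = -1.6464 - 0.02*-16.464 = -1.3171
  y_3 = -2.3641 - 0.02*-4.7282 = -2.2695
Step 4: grad_x = 2*5*-1.3171 = -13.1712, grad_y = 2*1*-2.2695 = -4.539
  x_4 = -1.3171 - 0.02*-13.1712 = -1.0537
  y_4 = -2.2695 - 0.02*-4.539 = -2.1787
f(-1.0537, -2.1787) = 5*(-1.0537)^2 + 1*(-2.1787)^2 = 10.2983


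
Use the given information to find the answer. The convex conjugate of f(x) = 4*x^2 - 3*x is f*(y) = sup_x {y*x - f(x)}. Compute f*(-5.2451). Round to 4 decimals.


f*(y) = sup_x {y*x - a*x^2 - b*x} = sup_x {(y-b)*x - a*x^2}
FOC: (y - b) - 2a*x = 0 => x* = (y - b)/(2a)
x* = (-5.2451 + 3)/(2*4) = -0.2806
f*(-5.2451) = (y-b)^2/(4a) = (-5.2451 + 3)^2/(4*4)
= 5.0405/16 = 0.315
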